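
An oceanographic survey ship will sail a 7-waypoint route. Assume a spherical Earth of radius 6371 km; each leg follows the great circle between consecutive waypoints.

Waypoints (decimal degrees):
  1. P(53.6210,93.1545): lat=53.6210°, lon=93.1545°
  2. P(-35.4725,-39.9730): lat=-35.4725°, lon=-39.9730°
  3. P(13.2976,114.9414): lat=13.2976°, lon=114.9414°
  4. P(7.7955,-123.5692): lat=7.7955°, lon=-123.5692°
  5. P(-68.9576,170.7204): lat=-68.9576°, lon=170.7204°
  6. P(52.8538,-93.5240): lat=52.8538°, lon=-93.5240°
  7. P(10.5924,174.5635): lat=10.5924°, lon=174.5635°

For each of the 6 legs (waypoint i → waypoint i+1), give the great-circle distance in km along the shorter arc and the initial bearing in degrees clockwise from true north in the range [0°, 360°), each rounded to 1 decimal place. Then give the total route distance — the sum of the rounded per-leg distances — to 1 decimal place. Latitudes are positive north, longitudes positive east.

Leg 1: φ1=0.9358630, φ2=-0.6191119, Δφ=-1.5549749, Δλ=-2.3235132 rad; a=sin²(Δφ/2)+cosφ1·cosφ2·sin²(Δλ/2)=0.8987156495; c=2·atan2(√a, √(1-a))=2.493822513; dist=6371·c=15888.143 ≈ 15888.1 km; running total=15888.1 km
Leg 1 bearing: y=sinΔλ·cosφ2=-0.59437273, x=cosφ1·sinφ2-sinφ1·cosφ2·cosΔλ=0.10404027; θ=atan2(y, x)=-80.0714° <0 so +360° → 279.9286° ≈ 279.9°
Leg 2: φ1=-0.6191119, φ2=0.2320869, Δφ=0.8511988, Δλ=2.7037663 rad; a=sin²(Δφ/2)+cosφ1·cosφ2·sin²(Δλ/2)=0.9256390969; c=2·atan2(√a, √(1-a))=2.589212807; dist=6371·c=16495.875 ≈ 16495.9 km; running total=32384.0 km
Leg 2 bearing: y=sinΔλ·cosφ2=0.41260450, x=cosφ1·sinφ2-sinφ1·cosφ2·cosΔλ=-0.32416503; θ=atan2(y, x)=128.1551° ≈ 128.2°
Leg 3: φ1=0.2320869, φ2=0.1360571, Δφ=-0.0960298, Δλ=-4.1627953 rad; a=sin²(Δφ/2)+cosφ1·cosφ2·sin²(Δλ/2)=0.7362201928; c=2·atan2(√a, √(1-a))=2.062853935; dist=6371·c=13142.442 ≈ 13142.4 km; running total=45526.4 km
Leg 3 bearing: y=sinΔλ·cosφ2=0.84485624, x=cosφ1·sinφ2-sinφ1·cosφ2·cosΔλ=0.25103388; θ=atan2(y, x)=73.4516° ≈ 73.5°
Leg 4: φ1=0.1360571, φ2=-1.2035372, Δφ=-1.3395943, Δλ=5.1363225 rad; a=sin²(Δφ/2)+cosφ1·cosφ2·sin²(Δλ/2)=0.4901296452; c=2·atan2(√a, √(1-a))=1.551054335; dist=6371·c=9881.767 ≈ 9881.8 km; running total=55408.2 km
Leg 4 bearing: y=sinΔλ·cosφ2=-0.32727411, x=cosφ1·sinφ2-sinφ1·cosφ2·cosΔλ=-0.94472322; θ=atan2(y, x)=-160.8927° <0 so +360° → 199.1073° ≈ 199.1°
Leg 5: φ1=-1.2035372, φ2=0.9224728, Δφ=2.1260100, Δλ=-4.6119348 rad; a=sin²(Δφ/2)+cosφ1·cosφ2·sin²(Δλ/2)=0.8828432383; c=2·atan2(√a, √(1-a))=2.442904240; dist=6371·c=15563.743 ≈ 15563.7 km; running total=70971.9 km
Leg 5 bearing: y=sinΔλ·cosφ2=0.60080674, x=cosφ1·sinφ2-sinφ1·cosφ2·cosΔλ=0.22968562; θ=atan2(y, x)=69.0784° ≈ 69.1°
Leg 6: φ1=0.9224728, φ2=0.1848723, Δφ=-0.7376006, Δλ=4.6790096 rad; a=sin²(Δφ/2)+cosφ1·cosφ2·sin²(Δλ/2)=0.4366429280; c=2·atan2(√a, √(1-a))=1.443740612; dist=6371·c=9198.071 ≈ 9198.1 km; running total=80170.0 km
Leg 6 bearing: y=sinΔλ·cosφ2=-0.98241219, x=cosφ1·sinφ2-sinφ1·cosφ2·cosΔλ=0.13714887; θ=atan2(y, x)=-82.0526° <0 so +360° → 277.9474° ≈ 277.9°

Leg 1: dist=15888.1 km, bearing=279.9°
Leg 2: dist=16495.9 km, bearing=128.2°
Leg 3: dist=13142.4 km, bearing=73.5°
Leg 4: dist=9881.8 km, bearing=199.1°
Leg 5: dist=15563.7 km, bearing=69.1°
Leg 6: dist=9198.1 km, bearing=277.9°
Total: 80170.0 km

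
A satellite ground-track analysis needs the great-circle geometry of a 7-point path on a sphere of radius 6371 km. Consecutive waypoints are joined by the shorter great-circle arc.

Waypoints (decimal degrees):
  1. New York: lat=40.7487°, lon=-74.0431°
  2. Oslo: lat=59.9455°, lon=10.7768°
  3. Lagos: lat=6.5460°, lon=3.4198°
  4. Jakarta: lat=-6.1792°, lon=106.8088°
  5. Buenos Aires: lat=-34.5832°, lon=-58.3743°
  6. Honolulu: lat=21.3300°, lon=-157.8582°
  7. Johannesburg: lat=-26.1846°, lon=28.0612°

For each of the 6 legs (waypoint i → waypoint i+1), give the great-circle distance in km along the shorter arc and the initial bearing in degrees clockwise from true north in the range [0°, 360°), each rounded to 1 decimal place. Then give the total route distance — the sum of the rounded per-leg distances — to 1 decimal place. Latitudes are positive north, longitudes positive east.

Leg 1: φ1=0.7111990, φ2=1.0462463, Δφ=0.3350474, Δλ=1.4803865 rad; a=sin²(Δφ/2)+cosφ1·cosφ2·sin²(Δλ/2)=0.2003815230; c=2·atan2(√a, √(1-a))=0.928248685; dist=6371·c=5913.872 ≈ 5913.9 km; running total=5913.9 km
Leg 1 bearing: y=sinΔλ·cosφ2=0.49877809, x=cosφ1·sinφ2-sinφ1·cosφ2·cosΔλ=0.62620723; θ=atan2(y, x)=38.5375° ≈ 38.5°
Leg 2: φ1=1.0462463, φ2=0.1142493, Δφ=-0.9319971, Δλ=-0.1284039 rad; a=sin²(Δφ/2)+cosφ1·cosφ2·sin²(Δλ/2)=0.2039321240; c=2·atan2(√a, √(1-a))=0.937089710; dist=6371·c=5970.199 ≈ 5970.2 km; running total=11884.1 km
Leg 2 bearing: y=sinΔλ·cosφ2=-0.12721651, x=cosφ1·sinφ2-sinφ1·cosφ2·cosΔλ=-0.79573313; θ=atan2(y, x)=-170.9168° <0 so +360° → 189.0832° ≈ 189.1°
Leg 3: φ1=0.1142493, φ2=-0.1078474, Δφ=-0.2220966, Δλ=1.8044785 rad; a=sin²(Δφ/2)+cosφ1·cosφ2·sin²(Δλ/2)=0.6204929062; c=2·atan2(√a, √(1-a))=1.814177798; dist=6371·c=11558.127 ≈ 11558.1 km; running total=23442.2 km
Leg 3 bearing: y=sinΔλ·cosφ2=0.96716837, x=cosφ1·sinφ2-sinφ1·cosφ2·cosΔλ=-0.08069191; θ=atan2(y, x)=94.7692° ≈ 94.8°
Leg 4: φ1=-0.1078474, φ2=-0.6035907, Δφ=-0.4957433, Δλ=-2.8829890 rad; a=sin²(Δφ/2)+cosφ1·cosφ2·sin²(Δλ/2)=0.8651031422; c=2·atan2(√a, √(1-a))=2.389420156; dist=6371·c=15222.996 ≈ 15223.0 km; running total=38665.2 km
Leg 4 bearing: y=sinΔλ·cosφ2=-0.21054399, x=cosφ1·sinφ2-sinφ1·cosφ2·cosΔλ=-0.64997693; θ=atan2(y, x)=-162.0515° <0 so +360° → 197.9485° ≈ 197.9°
Leg 5: φ1=-0.6035907, φ2=0.3722787, Δφ=0.9758694, Δλ=-1.7363216 rad; a=sin²(Δφ/2)+cosφ1·cosφ2·sin²(Δλ/2)=0.6664113970; c=2·atan2(√a, √(1-a))=1.910091779; dist=6371·c=12169.195 ≈ 12169.2 km; running total=50834.4 km
Leg 5 bearing: y=sinΔλ·cosφ2=-0.91876909, x=cosφ1·sinφ2-sinφ1·cosφ2·cosΔλ=0.21234958; θ=atan2(y, x)=-76.9861° <0 so +360° → 283.0139° ≈ 283.0°
Leg 6: φ1=0.3722787, φ2=-0.4570075, Δφ=-0.8292862, Δλ=3.2449057 rad; a=sin²(Δφ/2)+cosφ1·cosφ2·sin²(Δλ/2)=0.9959777849; c=2·atan2(√a, √(1-a))=3.014665597; dist=6371·c=19206.435 ≈ 19206.4 km; running total=70040.8 km
Leg 6 bearing: y=sinΔλ·cosφ2=-0.09254589, x=cosφ1·sinφ2-sinφ1·cosφ2·cosΔλ=-0.08636785; θ=atan2(y, x)=-133.0223° <0 so +360° → 226.9777° ≈ 227.0°

Leg 1: dist=5913.9 km, bearing=38.5°
Leg 2: dist=5970.2 km, bearing=189.1°
Leg 3: dist=11558.1 km, bearing=94.8°
Leg 4: dist=15223.0 km, bearing=197.9°
Leg 5: dist=12169.2 km, bearing=283.0°
Leg 6: dist=19206.4 km, bearing=227.0°
Total: 70040.8 km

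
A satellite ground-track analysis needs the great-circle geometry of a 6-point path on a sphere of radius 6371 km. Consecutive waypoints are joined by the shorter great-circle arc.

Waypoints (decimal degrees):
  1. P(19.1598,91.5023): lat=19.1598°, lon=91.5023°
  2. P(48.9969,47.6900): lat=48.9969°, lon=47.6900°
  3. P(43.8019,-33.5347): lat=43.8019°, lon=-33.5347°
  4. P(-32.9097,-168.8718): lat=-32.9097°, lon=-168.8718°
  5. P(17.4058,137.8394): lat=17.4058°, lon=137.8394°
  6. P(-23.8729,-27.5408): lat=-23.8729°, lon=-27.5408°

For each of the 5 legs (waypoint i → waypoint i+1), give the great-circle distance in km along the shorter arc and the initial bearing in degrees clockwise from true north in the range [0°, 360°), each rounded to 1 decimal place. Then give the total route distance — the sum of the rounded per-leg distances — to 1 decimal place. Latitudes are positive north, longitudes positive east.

Leg 1: dist=5112.7 km, bearing=320.8°
Leg 2: dist=5950.7 km, bearing=297.5°
Leg 3: dist=15990.6 km, bearing=272.1°
Leg 4: dist=7956.9 km, bearing=306.3°
Leg 5: dist=18333.9 km, bearing=242.2°
Total: 53344.8 km

Leg 1: φ1=0.3344016, φ2=0.8551572, Δφ=0.5207556, Δλ=-0.7646689 rad; a=sin²(Δφ/2)+cosφ1·cosφ2·sin²(Δλ/2)=0.1525447582; c=2·atan2(√a, √(1-a))=0.802500918; dist=6371·c=5112.733 ≈ 5112.7 km; running total=5112.7 km
Leg 1 bearing: y=sinΔλ·cosφ2=-0.45421669, x=cosφ1·sinφ2-sinφ1·cosφ2·cosΔλ=0.55748239; θ=atan2(y, x)=-39.1719° <0 so +360° → 320.8281° ≈ 320.8°
Leg 2: φ1=0.8551572, φ2=0.7644874, Δφ=-0.0906699, Δλ=-1.4176384 rad; a=sin²(Δφ/2)+cosφ1·cosφ2·sin²(Δλ/2)=0.2026987584; c=2·atan2(√a, √(1-a))=0.934025180; dist=6371·c=5950.674 ≈ 5950.7 km; running total=11063.4 km
Leg 2 bearing: y=sinΔλ·cosφ2=-0.71328879, x=cosφ1·sinφ2-sinφ1·cosφ2·cosΔλ=0.37103502; θ=atan2(y, x)=-62.5177° <0 so +360° → 297.4823° ≈ 297.5°
Leg 3: φ1=0.7644874, φ2=-0.5743826, Δφ=-1.3388700, Δλ=-2.3620780 rad; a=sin²(Δφ/2)+cosφ1·cosφ2·sin²(Δλ/2)=0.9035141785; c=2·atan2(√a, √(1-a))=2.509898685; dist=6371·c=15990.565 ≈ 15990.6 km; running total=27054.0 km
Leg 3 bearing: y=sinΔλ·cosφ2=-0.59013295, x=cosφ1·sinφ2-sinφ1·cosφ2·cosΔλ=0.02117377; θ=atan2(y, x)=-87.9451° <0 so +360° → 272.0549° ≈ 272.1°
Leg 4: φ1=-0.5743826, φ2=0.3037885, Δφ=0.8781711, Δλ=5.3531203 rad; a=sin²(Δφ/2)+cosφ1·cosφ2·sin²(Δλ/2)=0.3418258242; c=2·atan2(√a, √(1-a))=1.248918661; dist=6371·c=7956.861 ≈ 7956.9 km; running total=35010.9 km
Leg 4 bearing: y=sinΔλ·cosφ2=-0.76495089, x=cosφ1·sinφ2-sinφ1·cosφ2·cosΔλ=0.56104710; θ=atan2(y, x)=-53.7421° <0 so +360° → 306.2579° ≈ 306.3°
Leg 5: φ1=0.3037885, φ2=-0.4166607, Δφ=-0.7204492, Δλ=-2.8864290 rad; a=sin²(Δφ/2)+cosφ1·cosφ2·sin²(Δλ/2)=0.9826922636; c=2·atan2(√a, √(1-a))=2.877709944; dist=6371·c=18333.890 ≈ 18333.9 km; running total=53344.8 km
Leg 5 bearing: y=sinΔλ·cosφ2=-0.23080948, x=cosφ1·sinφ2-sinφ1·cosφ2·cosΔλ=-0.12148951; θ=atan2(y, x)=-117.7606° <0 so +360° → 242.2394° ≈ 242.2°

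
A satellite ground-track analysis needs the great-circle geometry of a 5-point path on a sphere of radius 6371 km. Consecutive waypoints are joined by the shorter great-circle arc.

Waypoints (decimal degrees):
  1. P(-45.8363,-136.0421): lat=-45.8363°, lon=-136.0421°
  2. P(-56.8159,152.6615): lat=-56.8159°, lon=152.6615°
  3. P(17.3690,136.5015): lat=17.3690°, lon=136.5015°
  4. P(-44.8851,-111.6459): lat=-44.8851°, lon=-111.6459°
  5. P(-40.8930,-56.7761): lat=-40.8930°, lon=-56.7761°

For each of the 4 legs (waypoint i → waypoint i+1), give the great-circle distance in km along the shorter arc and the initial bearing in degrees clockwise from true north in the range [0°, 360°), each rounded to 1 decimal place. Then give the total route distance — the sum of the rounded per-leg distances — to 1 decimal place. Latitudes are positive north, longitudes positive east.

Leg 1: φ1=-0.7999944, φ2=-0.9916245, Δφ=-0.1916302, Δλ=5.0388284 rad; a=sin²(Δφ/2)+cosφ1·cosφ2·sin²(Δλ/2)=0.1386769210; c=2·atan2(√a, √(1-a))=0.763173376; dist=6371·c=4862.178 ≈ 4862.2 km; running total=4862.2 km
Leg 1 bearing: y=sinΔλ·cosφ2=-0.51842652, x=cosφ1·sinφ2-sinφ1·cosφ2·cosΔλ=-0.45718320; θ=atan2(y, x)=-131.4080° <0 so +360° → 228.5920° ≈ 228.6°
Leg 2: φ1=-0.9916245, φ2=0.3031462, Δφ=1.2947708, Δλ=-0.2820452 rad; a=sin²(Δφ/2)+cosφ1·cosφ2·sin²(Δλ/2)=0.3740530455; c=2·atan2(√a, √(1-a))=1.316159555; dist=6371·c=8385.253 ≈ 8385.3 km; running total=13247.5 km
Leg 2 bearing: y=sinΔλ·cosφ2=-0.26562976, x=cosφ1·sinφ2-sinφ1·cosφ2·cosΔλ=0.93058599; θ=atan2(y, x)=-15.9311° <0 so +360° → 344.0689° ≈ 344.1°
Leg 3: φ1=0.3031462, φ2=-0.7833928, Δφ=-1.0865390, Δλ=-4.3309892 rad; a=sin²(Δφ/2)+cosφ1·cosφ2·sin²(Δλ/2)=0.7311830695; c=2·atan2(√a, √(1-a))=2.051458185; dist=6371·c=13069.840 ≈ 13069.8 km; running total=26317.3 km
Leg 3 bearing: y=sinΔλ·cosφ2=0.65761208, x=cosφ1·sinφ2-sinφ1·cosφ2·cosΔλ=-0.59478055; θ=atan2(y, x)=132.1279° ≈ 132.1°
Leg 4: φ1=-0.7833928, φ2=-0.7137175, Δφ=0.0696753, Δλ=0.9576587 rad; a=sin²(Δφ/2)+cosφ1·cosφ2·sin²(Δλ/2)=0.1149105624; c=2·atan2(√a, √(1-a))=0.691674778; dist=6371·c=4406.660 ≈ 4406.7 km; running total=30724.0 km
Leg 4 bearing: y=sinΔλ·cosφ2=0.61823755, x=cosφ1·sinφ2-sinφ1·cosφ2·cosΔλ=-0.15686565; θ=atan2(y, x)=104.2372° ≈ 104.2°

Leg 1: dist=4862.2 km, bearing=228.6°
Leg 2: dist=8385.3 km, bearing=344.1°
Leg 3: dist=13069.8 km, bearing=132.1°
Leg 4: dist=4406.7 km, bearing=104.2°
Total: 30724.0 km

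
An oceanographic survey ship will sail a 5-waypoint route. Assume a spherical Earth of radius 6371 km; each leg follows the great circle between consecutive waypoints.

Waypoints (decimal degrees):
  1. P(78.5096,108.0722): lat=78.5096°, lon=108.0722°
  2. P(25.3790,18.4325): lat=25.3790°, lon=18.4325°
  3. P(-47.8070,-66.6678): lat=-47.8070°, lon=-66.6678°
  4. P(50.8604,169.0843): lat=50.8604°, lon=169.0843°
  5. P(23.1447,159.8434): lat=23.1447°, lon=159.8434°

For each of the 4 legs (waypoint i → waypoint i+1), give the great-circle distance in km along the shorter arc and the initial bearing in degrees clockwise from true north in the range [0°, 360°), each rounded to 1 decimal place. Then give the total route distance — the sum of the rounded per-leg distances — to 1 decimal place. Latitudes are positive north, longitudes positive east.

Leg 1: φ1=1.3702510, φ2=0.4429471, Δφ=-0.9273039, Δλ=-1.5645079 rad; a=sin²(Δφ/2)+cosφ1·cosφ2·sin²(Δλ/2)=0.2894271246; c=2·atan2(√a, √(1-a))=1.136088135; dist=6371·c=7238.018 ≈ 7238.0 km; running total=7238.0 km
Leg 1 bearing: y=sinΔλ·cosφ2=-0.90347458, x=cosφ1·sinφ2-sinφ1·cosφ2·cosΔλ=0.07981189; θ=atan2(y, x)=-84.9517° <0 so +360° → 275.0483° ≈ 275.0°
Leg 2: φ1=0.4429471, φ2=-0.8343896, Δφ=-1.2773367, Δλ=-1.4852804 rad; a=sin²(Δφ/2)+cosφ1·cosφ2·sin²(Δλ/2)=0.6328590438; c=2·atan2(√a, √(1-a))=1.839745038; dist=6371·c=11721.016 ≈ 11721.0 km; running total=18959.0 km
Leg 2 bearing: y=sinΔλ·cosφ2=-0.66917577, x=cosφ1·sinφ2-sinφ1·cosφ2·cosΔλ=-0.69397240; θ=atan2(y, x)=-136.0421° <0 so +360° → 223.9579° ≈ 224.0°
Leg 3: φ1=-0.8343896, φ2=0.8876814, Δφ=1.7220710, Δλ=4.1146504 rad; a=sin²(Δφ/2)+cosφ1·cosφ2·sin²(Δλ/2)=0.9066112863; c=2·atan2(√a, √(1-a))=2.520464725; dist=6371·c=16057.881 ≈ 16057.9 km; running total=35016.9 km
Leg 3 bearing: y=sinΔλ·cosφ2=-0.52176641, x=cosφ1·sinφ2-sinφ1·cosφ2·cosΔλ=0.25773798; θ=atan2(y, x)=-63.7119° <0 so +360° → 296.2881° ≈ 296.3°
Leg 4: φ1=0.8876814, φ2=0.4039512, Δφ=-0.4837302, Δλ=-0.1612841 rad; a=sin²(Δφ/2)+cosφ1·cosφ2·sin²(Δλ/2)=0.0611331987; c=2·atan2(√a, √(1-a))=0.499684864; dist=6371·c=3183.492 ≈ 3183.5 km; running total=38200.4 km
Leg 4 bearing: y=sinΔλ·cosφ2=-0.14766108, x=cosφ1·sinφ2-sinφ1·cosφ2·cosΔλ=-0.45582884; θ=atan2(y, x)=-162.0508° <0 so +360° → 197.9492° ≈ 197.9°

Leg 1: dist=7238.0 km, bearing=275.0°
Leg 2: dist=11721.0 km, bearing=224.0°
Leg 3: dist=16057.9 km, bearing=296.3°
Leg 4: dist=3183.5 km, bearing=197.9°
Total: 38200.4 km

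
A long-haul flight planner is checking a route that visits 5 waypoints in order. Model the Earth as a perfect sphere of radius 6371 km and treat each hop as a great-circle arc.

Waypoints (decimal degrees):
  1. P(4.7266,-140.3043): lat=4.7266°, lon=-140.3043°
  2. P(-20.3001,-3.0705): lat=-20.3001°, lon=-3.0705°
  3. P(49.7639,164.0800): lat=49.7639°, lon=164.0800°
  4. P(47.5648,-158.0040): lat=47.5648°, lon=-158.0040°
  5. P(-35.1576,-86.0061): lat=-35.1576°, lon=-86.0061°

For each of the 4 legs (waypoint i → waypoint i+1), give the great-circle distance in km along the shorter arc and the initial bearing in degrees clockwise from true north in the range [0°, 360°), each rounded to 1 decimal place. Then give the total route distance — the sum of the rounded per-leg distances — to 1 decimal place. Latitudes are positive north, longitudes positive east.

Leg 1: dist=15080.8 km, bearing=114.4°
Leg 2: dist=16547.4 km, bearing=16.1°
Leg 3: dist=2765.5 km, bearing=80.4°
Leg 4: dist=11646.9 km, bearing=126.5°
Total: 46040.6 km

Leg 1: φ1=0.0824947, φ2=-0.3543036, Δφ=-0.4367983, Δλ=2.3951817 rad; a=sin²(Δφ/2)+cosφ1·cosφ2·sin²(Δλ/2)=0.8573894957; c=2·atan2(√a, √(1-a))=2.367104362; dist=6371·c=15080.822 ≈ 15080.8 km; running total=15080.8 km
Leg 1 bearing: y=sinΔλ·cosφ2=0.63683400, x=cosφ1·sinφ2-sinφ1·cosφ2·cosΔλ=-0.28902154; θ=atan2(y, x)=114.4105° ≈ 114.4°
Leg 2: φ1=-0.3543036, φ2=0.8685439, Δφ=1.2228475, Δλ=2.9173266 rad; a=sin²(Δφ/2)+cosφ1·cosφ2·sin²(Δλ/2)=0.9277477417; c=2·atan2(√a, √(1-a))=2.597303293; dist=6371·c=16547.419 ≈ 16547.4 km; running total=31628.2 km
Leg 2 bearing: y=sinΔλ·cosφ2=0.14365090, x=cosφ1·sinφ2-sinφ1·cosφ2·cosΔλ=0.49748557; θ=atan2(y, x)=16.1063° ≈ 16.1°
Leg 3: φ1=0.8685439, φ2=0.8301624, Δφ=-0.0383815, Δλ=-5.6214263 rad; a=sin²(Δφ/2)+cosφ1·cosφ2·sin²(Δλ/2)=0.0463695905; c=2·atan2(√a, √(1-a))=0.434071766; dist=6371·c=2765.471 ≈ 2765.5 km; running total=34393.7 km
Leg 3 bearing: y=sinΔλ·cosφ2=0.41464125, x=cosφ1·sinφ2-sinφ1·cosφ2·cosΔλ=0.07035935; θ=atan2(y, x)=80.3694° ≈ 80.4°
Leg 4: φ1=0.8301624, φ2=-0.6136159, Δφ=-1.4437782, Δλ=1.2566004 rad; a=sin²(Δφ/2)+cosφ1·cosφ2·sin²(Δλ/2)=0.6272461834; c=2·atan2(√a, √(1-a))=1.828119077; dist=6371·c=11646.947 ≈ 11646.9 km; running total=46040.6 km
Leg 4 bearing: y=sinΔλ·cosφ2=0.77754720, x=cosφ1·sinφ2-sinφ1·cosφ2·cosΔλ=-0.57502520; θ=atan2(y, x)=126.4843° ≈ 126.5°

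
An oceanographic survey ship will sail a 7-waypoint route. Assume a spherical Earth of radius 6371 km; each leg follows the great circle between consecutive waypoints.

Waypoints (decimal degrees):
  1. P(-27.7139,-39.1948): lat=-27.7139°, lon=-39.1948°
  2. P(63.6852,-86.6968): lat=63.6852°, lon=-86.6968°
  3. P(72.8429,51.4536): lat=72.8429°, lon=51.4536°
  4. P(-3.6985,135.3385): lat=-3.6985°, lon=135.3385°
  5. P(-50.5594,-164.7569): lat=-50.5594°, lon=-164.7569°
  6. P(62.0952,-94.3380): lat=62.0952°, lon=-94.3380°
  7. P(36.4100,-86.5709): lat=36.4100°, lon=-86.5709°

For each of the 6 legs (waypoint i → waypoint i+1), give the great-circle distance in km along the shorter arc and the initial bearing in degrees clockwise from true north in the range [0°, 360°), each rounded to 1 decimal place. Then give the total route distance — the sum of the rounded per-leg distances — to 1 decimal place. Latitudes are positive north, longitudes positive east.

Leg 1: dist=10978.0 km, bearing=340.7°
Leg 2: dist=4516.5 km, bearing=17.6°
Leg 3: dist=10200.5 km, bearing=96.9°
Leg 4: dist=7608.6 km, bearing=143.8°
Leg 5: dist=13971.7 km, bearing=32.9°
Leg 6: dist=2906.4 km, bearing=165.7°
Total: 50181.7 km

Leg 1: φ1=-0.4836988, φ2=1.1115164, Δφ=1.5952152, Δλ=-0.8290663 rad; a=sin²(Δφ/2)+cosφ1·cosφ2·sin²(Δλ/2)=0.5758701809; c=2·atan2(√a, √(1-a))=1.723125113; dist=6371·c=10978.030 ≈ 10978.0 km; running total=10978.0 km
Leg 1 bearing: y=sinΔλ·cosφ2=-0.32684752, x=cosφ1·sinφ2-sinφ1·cosφ2·cosΔλ=0.93281593; θ=atan2(y, x)=-19.3098° <0 so +360° → 340.6902° ≈ 340.7°
Leg 2: φ1=1.1115164, φ2=1.2713484, Δφ=0.1598320, Δλ=2.4111793 rad; a=sin²(Δφ/2)+cosφ1·cosφ2·sin²(Δλ/2)=0.1204641258; c=2·atan2(√a, √(1-a))=0.708910270; dist=6371·c=4516.467 ≈ 4516.5 km; running total=15494.5 km
Leg 2 bearing: y=sinΔλ·cosφ2=0.19681252, x=cosφ1·sinφ2-sinφ1·cosφ2·cosΔλ=0.62054405; θ=atan2(y, x)=17.5970° ≈ 17.6°
Leg 3: φ1=1.2713484, φ2=-0.0645510, Δφ=-1.3358994, Δλ=1.4640677 rad; a=sin²(Δφ/2)+cosφ1·cosφ2·sin²(Δλ/2)=0.5151383224; c=2·atan2(√a, √(1-a))=1.601077599; dist=6371·c=10200.465 ≈ 10200.5 km; running total=25695.0 km
Leg 3 bearing: y=sinΔλ·cosφ2=0.99223906, x=cosφ1·sinφ2-sinφ1·cosφ2·cosΔλ=-0.12060252; θ=atan2(y, x)=96.9301° ≈ 96.9°
Leg 4: φ1=-0.0645510, φ2=-0.8824280, Δφ=-0.8178770, Δλ=-5.2376528 rad; a=sin²(Δφ/2)+cosφ1·cosφ2·sin²(Δλ/2)=0.3161459073; c=2·atan2(√a, √(1-a))=1.194252983; dist=6371·c=7608.586 ≈ 7608.6 km; running total=33303.6 km
Leg 4 bearing: y=sinΔλ·cosφ2=0.54963717, x=cosφ1·sinφ2-sinφ1·cosφ2·cosΔλ=-0.75012644; θ=atan2(y, x)=143.7688° ≈ 143.8°
Leg 5: φ1=-0.8824280, φ2=1.0837657, Δφ=1.9661937, Δλ=1.2290417 rad; a=sin²(Δφ/2)+cosφ1·cosφ2·sin²(Δλ/2)=0.7914229399; c=2·atan2(√a, √(1-a))=2.193022901; dist=6371·c=13971.749 ≈ 13971.7 km; running total=47275.3 km
Leg 5 bearing: y=sinΔλ·cosφ2=0.44093828, x=cosφ1·sinφ2-sinφ1·cosφ2·cosΔλ=0.68254239; θ=atan2(y, x)=32.8634° ≈ 32.9°
Leg 6: φ1=1.0837657, φ2=0.6354744, Δφ=-0.4482913, Δλ=0.1355615 rad; a=sin²(Δφ/2)+cosφ1·cosφ2·sin²(Δλ/2)=0.0511332397; c=2·atan2(√a, √(1-a))=0.456198879; dist=6371·c=2906.443 ≈ 2906.4 km; running total=50181.7 km
Leg 6 bearing: y=sinΔλ·cosφ2=0.10876470, x=cosφ1·sinφ2-sinφ1·cosφ2·cosΔλ=-0.42690135; θ=atan2(y, x)=165.7064° ≈ 165.7°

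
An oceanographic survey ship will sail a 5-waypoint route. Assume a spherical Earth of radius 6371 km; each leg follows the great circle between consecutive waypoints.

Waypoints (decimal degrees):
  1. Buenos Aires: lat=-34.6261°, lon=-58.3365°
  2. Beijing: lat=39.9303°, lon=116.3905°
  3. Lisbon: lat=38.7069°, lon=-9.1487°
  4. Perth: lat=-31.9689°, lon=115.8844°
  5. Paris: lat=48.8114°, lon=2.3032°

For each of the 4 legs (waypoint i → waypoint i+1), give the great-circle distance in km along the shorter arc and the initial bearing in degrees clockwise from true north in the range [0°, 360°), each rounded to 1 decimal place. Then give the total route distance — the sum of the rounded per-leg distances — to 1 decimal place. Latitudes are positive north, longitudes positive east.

Leg 1: φ1=-0.6043395, φ2=0.6969152, Δφ=1.3012547, Δλ=3.0495614 rad; a=sin²(Δφ/2)+cosφ1·cosφ2·sin²(Δλ/2)=0.9965237948; c=2·atan2(√a, √(1-a))=3.023605524; dist=6371·c=19263.391 ≈ 19263.4 km; running total=19263.4 km
Leg 1 bearing: y=sinΔλ·cosφ2=0.07047233, x=cosφ1·sinφ2-sinφ1·cosφ2·cosΔλ=0.09428751; θ=atan2(y, x)=36.7752° ≈ 36.8°
Leg 2: φ1=0.6969152, φ2=0.6755628, Δφ=-0.0213524, Δλ=-2.1910724 rad; a=sin²(Δφ/2)+cosφ1·cosφ2·sin²(Δλ/2)=0.4732241027; c=2·atan2(√a, √(1-a))=1.517218903; dist=6371·c=9666.202 ≈ 9666.2 km; running total=28929.6 km
Leg 2 bearing: y=sinΔλ·cosφ2=-0.63498902, x=cosφ1·sinφ2-sinφ1·cosφ2·cosΔλ=0.77066280; θ=atan2(y, x)=-39.4869° <0 so +360° → 320.5131° ≈ 320.5°
Leg 3: φ1=0.6755628, φ2=-0.5579626, Δφ=-1.2335254, Δλ=2.1822393 rad; a=sin²(Δφ/2)+cosφ1·cosφ2·sin²(Δλ/2)=0.8555562890; c=2·atan2(√a, √(1-a))=2.361875711; dist=6371·c=15047.510 ≈ 15047.5 km; running total=43977.1 km
Leg 3 bearing: y=sinΔλ·cosφ2=0.69463463, x=cosφ1·sinφ2-sinφ1·cosφ2·cosΔλ=-0.10863531; θ=atan2(y, x)=98.8886° ≈ 98.9°
Leg 4: φ1=-0.5579626, φ2=0.8519196, Δφ=1.4098822, Δλ=-1.9823659 rad; a=sin²(Δφ/2)+cosφ1·cosφ2·sin²(Δλ/2)=0.8109671071; c=2·atan2(√a, √(1-a))=2.242006656; dist=6371·c=14283.824 ≈ 14283.8 km; running total=58260.9 km
Leg 4 bearing: y=sinΔλ·cosφ2=-0.60354775, x=cosφ1·sinφ2-sinφ1·cosφ2·cosΔλ=0.49892679; θ=atan2(y, x)=-50.4209° <0 so +360° → 309.5791° ≈ 309.6°

Leg 1: dist=19263.4 km, bearing=36.8°
Leg 2: dist=9666.2 km, bearing=320.5°
Leg 3: dist=15047.5 km, bearing=98.9°
Leg 4: dist=14283.8 km, bearing=309.6°
Total: 58260.9 km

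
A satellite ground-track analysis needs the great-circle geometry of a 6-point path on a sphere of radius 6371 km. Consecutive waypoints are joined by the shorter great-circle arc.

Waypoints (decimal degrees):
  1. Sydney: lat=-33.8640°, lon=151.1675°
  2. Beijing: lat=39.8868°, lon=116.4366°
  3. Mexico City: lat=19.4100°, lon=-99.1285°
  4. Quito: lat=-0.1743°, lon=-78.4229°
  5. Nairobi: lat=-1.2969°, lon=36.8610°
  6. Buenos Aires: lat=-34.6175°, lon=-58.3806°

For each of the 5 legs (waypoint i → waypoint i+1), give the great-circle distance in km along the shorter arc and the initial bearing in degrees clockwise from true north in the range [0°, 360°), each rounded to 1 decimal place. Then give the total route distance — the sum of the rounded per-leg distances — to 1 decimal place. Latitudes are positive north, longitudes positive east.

Leg 1: φ1=-0.5910383, φ2=0.6961560, Δφ=1.2871943, Δλ=-0.6061686 rad; a=sin²(Δφ/2)+cosφ1·cosφ2·sin²(Δλ/2)=0.4168503176; c=2·atan2(√a, √(1-a))=1.403720748; dist=6371·c=8943.105 ≈ 8943.1 km; running total=8943.1 km
Leg 1 bearing: y=sinΔλ·cosφ2=-0.43715568, x=cosφ1·sinφ2-sinφ1·cosφ2·cosΔλ=0.88387750; θ=atan2(y, x)=-26.3165° <0 so +360° → 333.6835° ≈ 333.7°
Leg 2: φ1=0.6961560, φ2=0.3387684, Δφ=-0.3573876, Δλ=-3.7623207 rad; a=sin²(Δφ/2)+cosφ1·cosφ2·sin²(Δλ/2)=0.6877940052; c=2·atan2(√a, √(1-a))=1.955827481; dist=6371·c=12460.577 ≈ 12460.6 km; running total=21403.7 km
Leg 2 bearing: y=sinΔλ·cosφ2=0.54857059, x=cosφ1·sinφ2-sinφ1·cosφ2·cosΔλ=0.74699662; θ=atan2(y, x)=36.2924° ≈ 36.3°
Leg 3: φ1=0.3387684, φ2=-0.0030421, Δφ=-0.3418105, Δλ=0.3613809 rad; a=sin²(Δφ/2)+cosφ1·cosφ2·sin²(Δλ/2)=0.0593849397; c=2·atan2(√a, √(1-a))=0.492338009; dist=6371·c=3136.685 ≈ 3136.7 km; running total=24540.4 km
Leg 3 bearing: y=sinΔλ·cosφ2=0.35356463, x=cosφ1·sinφ2-sinφ1·cosφ2·cosΔλ=-0.31372842; θ=atan2(y, x)=131.5836° ≈ 131.6°
Leg 4: φ1=-0.0030421, φ2=-0.0226352, Δφ=-0.0195931, Δλ=2.0120836 rad; a=sin²(Δφ/2)+cosφ1·cosφ2·sin²(Δλ/2)=0.7134617819; c=2·atan2(√a, √(1-a))=2.011884306; dist=6371·c=12817.715 ≈ 12817.7 km; running total=37358.1 km
Leg 4 bearing: y=sinΔλ·cosφ2=0.90397098, x=cosφ1·sinφ2-sinφ1·cosφ2·cosΔλ=-0.02393210; θ=atan2(y, x)=91.5165° ≈ 91.5°
Leg 5: φ1=-0.0226352, φ2=-0.6041894, Δφ=-0.5815542, Δλ=-1.6622795 rad; a=sin²(Δφ/2)+cosφ1·cosφ2·sin²(Δλ/2)=0.5311525978; c=2·atan2(√a, √(1-a))=1.633141904; dist=6371·c=10404.747 ≈ 10404.7 km; running total=47762.8 km
Leg 5 bearing: y=sinΔλ·cosφ2=-0.81952153, x=cosφ1·sinφ2-sinφ1·cosφ2·cosΔλ=-0.56965122; θ=atan2(y, x)=-124.8032° <0 so +360° → 235.1968° ≈ 235.2°

Leg 1: dist=8943.1 km, bearing=333.7°
Leg 2: dist=12460.6 km, bearing=36.3°
Leg 3: dist=3136.7 km, bearing=131.6°
Leg 4: dist=12817.7 km, bearing=91.5°
Leg 5: dist=10404.7 km, bearing=235.2°
Total: 47762.8 km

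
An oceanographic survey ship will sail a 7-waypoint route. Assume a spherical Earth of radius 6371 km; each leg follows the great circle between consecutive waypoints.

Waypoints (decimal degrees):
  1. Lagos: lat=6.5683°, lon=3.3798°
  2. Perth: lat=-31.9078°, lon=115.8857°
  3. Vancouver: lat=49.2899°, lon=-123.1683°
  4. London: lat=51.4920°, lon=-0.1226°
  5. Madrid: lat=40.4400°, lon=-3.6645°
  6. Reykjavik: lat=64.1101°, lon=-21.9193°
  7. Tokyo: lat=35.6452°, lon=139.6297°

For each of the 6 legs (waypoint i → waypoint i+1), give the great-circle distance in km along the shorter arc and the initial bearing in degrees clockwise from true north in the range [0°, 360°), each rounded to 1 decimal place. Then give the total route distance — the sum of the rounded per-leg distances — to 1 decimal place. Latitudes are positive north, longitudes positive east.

Leg 1: dist=12513.5 km, bearing=121.9°
Leg 2: dist=14818.4 km, bearing=50.2°
Leg 3: dist=7581.1 km, bearing=34.2°
Leg 4: dist=1258.7 km, bearing=193.9°
Leg 5: dist=2885.9 km, bearing=341.8°
Leg 6: dist=8804.7 km, bearing=15.2°
Total: 47862.3 km

Leg 1: φ1=0.1146385, φ2=-0.5568962, Δφ=-0.6715346, Δλ=1.9635984 rad; a=sin²(Δφ/2)+cosφ1·cosφ2·sin²(Δλ/2)=0.6916338788; c=2·atan2(√a, √(1-a))=1.964127961; dist=6371·c=12513.459 ≈ 12513.5 km; running total=12513.5 km
Leg 1 bearing: y=sinΔλ·cosφ2=0.78424764, x=cosφ1·sinφ2-sinφ1·cosφ2·cosΔλ=-0.48791543; θ=atan2(y, x)=121.8876° ≈ 121.9°
Leg 2: φ1=-0.5568962, φ2=0.8602710, Δφ=1.4171672, Δλ=-4.1722794 rad; a=sin²(Δφ/2)+cosφ1·cosφ2·sin²(Δλ/2)=0.8426863779; c=2·atan2(√a, √(1-a))=2.325911794; dist=6371·c=14818.384 ≈ 14818.4 km; running total=27331.9 km
Leg 2 bearing: y=sinΔλ·cosφ2=0.55938833, x=cosφ1·sinφ2-sinφ1·cosφ2·cosΔλ=0.46620691; θ=atan2(y, x)=50.1914° ≈ 50.2°
Leg 3: φ1=0.8602710, φ2=0.8987049, Δφ=0.0384339, Δλ=2.1475526 rad; a=sin²(Δφ/2)+cosφ1·cosφ2·sin²(Δλ/2)=0.3141403288; c=2·atan2(√a, √(1-a))=1.189935940; dist=6371·c=7581.082 ≈ 7581.1 km; running total=34913.0 km
Leg 3 bearing: y=sinΔλ·cosφ2=0.52190570, x=cosφ1·sinφ2-sinφ1·cosφ2·cosΔλ=0.76774942; θ=atan2(y, x)=34.2073° ≈ 34.2°
Leg 4: φ1=0.8987049, φ2=0.7058111, Δφ=-0.1928938, Δλ=-0.0618178 rad; a=sin²(Δφ/2)+cosφ1·cosφ2·sin²(Δλ/2)=0.0097257695; c=2·atan2(√a, √(1-a))=0.197559756; dist=6371·c=1258.653 ≈ 1258.7 km; running total=36171.7 km
Leg 4 bearing: y=sinΔλ·cosφ2=-0.04701869, x=cosφ1·sinφ2-sinφ1·cosφ2·cosΔλ=-0.19056222; θ=atan2(y, x)=-166.1399° <0 so +360° → 193.8601° ≈ 193.9°
Leg 5: φ1=0.7058111, φ2=1.1189323, Δφ=0.4131212, Δλ=-0.3186064 rad; a=sin²(Δφ/2)+cosφ1·cosφ2·sin²(Δλ/2)=0.0504263123; c=2·atan2(√a, √(1-a))=0.452978934; dist=6371·c=2885.929 ≈ 2885.9 km; running total=39057.6 km
Leg 5 bearing: y=sinΔλ·cosφ2=-0.13677559, x=cosφ1·sinφ2-sinφ1·cosφ2·cosΔλ=0.41572399; θ=atan2(y, x)=-18.2115° <0 so +360° → 341.7885° ≈ 341.8°
Leg 6: φ1=1.1189323, φ2=0.6221261, Δφ=-0.4968062, Δλ=2.8195620 rad; a=sin²(Δφ/2)+cosφ1·cosφ2·sin²(Δλ/2)=0.4061594784; c=2·atan2(√a, √(1-a))=1.381995625; dist=6371·c=8804.694 ≈ 8804.7 km; running total=47862.3 km
Leg 6 bearing: y=sinΔλ·cosφ2=0.25719570, x=cosφ1·sinφ2-sinφ1·cosφ2·cosΔλ=0.94795896; θ=atan2(y, x)=15.1798° ≈ 15.2°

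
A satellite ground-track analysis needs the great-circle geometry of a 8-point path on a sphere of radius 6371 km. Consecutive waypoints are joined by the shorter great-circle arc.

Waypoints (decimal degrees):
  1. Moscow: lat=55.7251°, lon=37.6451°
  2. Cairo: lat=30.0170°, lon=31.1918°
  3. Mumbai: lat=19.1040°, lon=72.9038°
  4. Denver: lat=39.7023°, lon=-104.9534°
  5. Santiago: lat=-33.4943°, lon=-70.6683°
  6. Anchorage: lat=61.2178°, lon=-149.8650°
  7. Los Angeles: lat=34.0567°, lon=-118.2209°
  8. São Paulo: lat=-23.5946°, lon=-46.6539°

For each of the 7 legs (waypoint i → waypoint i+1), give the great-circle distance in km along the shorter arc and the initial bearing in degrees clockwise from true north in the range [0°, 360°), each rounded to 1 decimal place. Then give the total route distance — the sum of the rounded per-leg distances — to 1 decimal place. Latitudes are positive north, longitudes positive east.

Leg 1: φ1=0.9725865, φ2=0.5238955, Δφ=-0.4486910, Δλ=-0.1126313 rad; a=sin²(Δφ/2)+cosφ1·cosφ2·sin²(Δλ/2)=0.0510370121; c=2·atan2(√a, √(1-a))=0.455761821; dist=6371·c=2903.659 ≈ 2903.7 km; running total=2903.7 km
Leg 1 bearing: y=sinΔλ·cosφ2=-0.09731882, x=cosφ1·sinφ2-sinφ1·cosφ2·cosΔλ=-0.42925283; θ=atan2(y, x)=-167.2260° <0 so +360° → 192.7740° ≈ 192.8°
Leg 2: φ1=0.5238955, φ2=0.3334277, Δφ=-0.1904678, Δλ=0.7280117 rad; a=sin²(Δφ/2)+cosφ1·cosφ2·sin²(Δλ/2)=0.1127481348; c=2·atan2(√a, √(1-a))=0.684866139; dist=6371·c=4363.282 ≈ 4363.3 km; running total=7267.0 km
Leg 2 bearing: y=sinΔλ·cosφ2=0.62874125, x=cosφ1·sinφ2-sinφ1·cosφ2·cosΔλ=-0.06948677; θ=atan2(y, x)=96.3066° ≈ 96.3°
Leg 3: φ1=0.3334277, φ2=0.6929359, Δφ=0.3595082, Δλ=-3.1041937 rad; a=sin²(Δφ/2)+cosφ1·cosφ2·sin²(Δλ/2)=0.7587122962; c=2·atan2(√a, √(1-a))=2.114634922; dist=6371·c=13472.339 ≈ 13472.3 km; running total=20739.3 km
Leg 3 bearing: y=sinΔλ·cosφ2=-0.02876704, x=cosφ1·sinφ2-sinφ1·cosφ2·cosΔλ=0.85524514; θ=atan2(y, x)=-1.9265° <0 so +360° → 358.0735° ≈ 358.1°
Leg 4: φ1=0.6929359, φ2=-0.5845858, Δφ=-1.2775217, Δλ=0.5983879 rad; a=sin²(Δφ/2)+cosφ1·cosφ2·sin²(Δλ/2)=0.4111974246; c=2·atan2(√a, √(1-a))=1.392243951; dist=6371·c=8869.986 ≈ 8870.0 km; running total=29609.3 km
Leg 4 bearing: y=sinΔλ·cosφ2=0.46976815, x=cosφ1·sinφ2-sinφ1·cosφ2·cosΔλ=-0.86473944; θ=atan2(y, x)=151.4871° ≈ 151.5°
Leg 5: φ1=-0.5845858, φ2=1.0684522, Δφ=1.6530380, Δλ=-1.3822432 rad; a=sin²(Δφ/2)+cosφ1·cosφ2·sin²(Δλ/2)=0.7042072864; c=2·atan2(√a, √(1-a))=1.991512823; dist=6371·c=12687.928 ≈ 12687.9 km; running total=42297.2 km
Leg 5 bearing: y=sinΔλ·cosφ2=-0.47294785, x=cosφ1·sinφ2-sinφ1·cosφ2·cosΔλ=0.78071625; θ=atan2(y, x)=-31.2069° <0 so +360° → 328.7931° ≈ 328.8°
Leg 6: φ1=1.0684522, φ2=0.5944015, Δφ=-0.4740506, Δλ=0.5522937 rad; a=sin²(Δφ/2)+cosφ1·cosφ2·sin²(Δλ/2)=0.0847902652; c=2·atan2(√a, √(1-a))=0.590936165; dist=6371·c=3764.854 ≈ 3764.9 km; running total=46062.1 km
Leg 6 bearing: y=sinΔλ·cosφ2=0.43465683, x=cosφ1·sinφ2-sinφ1·cosφ2·cosΔλ=-0.34853543; θ=atan2(y, x)=128.7249° ≈ 128.7°
Leg 7: φ1=0.5944015, φ2=-0.4118035, Δφ=-1.0062050, Δλ=1.2490798 rad; a=sin²(Δφ/2)+cosφ1·cosφ2·sin²(Δλ/2)=0.4920447223; c=2·atan2(√a, √(1-a))=1.554885100; dist=6371·c=9906.173 ≈ 9906.2 km; running total=55968.3 km
Leg 7 bearing: y=sinΔλ·cosφ2=0.86938366, x=cosφ1·sinφ2-sinφ1·cosφ2·cosΔλ=-0.49388146; θ=atan2(y, x)=119.6001° ≈ 119.6°

Leg 1: dist=2903.7 km, bearing=192.8°
Leg 2: dist=4363.3 km, bearing=96.3°
Leg 3: dist=13472.3 km, bearing=358.1°
Leg 4: dist=8870.0 km, bearing=151.5°
Leg 5: dist=12687.9 km, bearing=328.8°
Leg 6: dist=3764.9 km, bearing=128.7°
Leg 7: dist=9906.2 km, bearing=119.6°
Total: 55968.3 km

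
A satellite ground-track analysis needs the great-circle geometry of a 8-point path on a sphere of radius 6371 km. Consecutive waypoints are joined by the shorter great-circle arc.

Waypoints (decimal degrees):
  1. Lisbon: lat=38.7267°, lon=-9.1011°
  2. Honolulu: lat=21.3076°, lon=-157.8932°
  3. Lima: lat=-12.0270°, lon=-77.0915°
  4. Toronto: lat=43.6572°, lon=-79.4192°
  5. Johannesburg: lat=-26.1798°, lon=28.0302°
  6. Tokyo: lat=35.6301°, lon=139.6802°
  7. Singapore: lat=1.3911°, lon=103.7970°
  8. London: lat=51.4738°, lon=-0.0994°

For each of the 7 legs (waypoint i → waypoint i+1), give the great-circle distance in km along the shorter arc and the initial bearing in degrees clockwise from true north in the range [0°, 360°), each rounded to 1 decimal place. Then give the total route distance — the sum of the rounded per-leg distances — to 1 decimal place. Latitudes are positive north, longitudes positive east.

Leg 1: φ1=0.6759084, φ2=0.3718878, Δφ=-0.3040206, Δλ=-2.5969120 rad; a=sin²(Δφ/2)+cosφ1·cosφ2·sin²(Δλ/2)=0.6971533482; c=2·atan2(√a, √(1-a))=1.976109627; dist=6371·c=12589.794 ≈ 12589.8 km; running total=12589.8 km
Leg 1 bearing: y=sinΔλ·cosφ2=-0.48272613, x=cosφ1·sinφ2-sinφ1·cosφ2·cosΔλ=0.78198319; θ=atan2(y, x)=-31.6875° <0 so +360° → 328.3125° ≈ 328.3°
Leg 2: φ1=0.3718878, φ2=-0.2099107, Δφ=-0.5817985, Δλ=1.4102557 rad; a=sin²(Δφ/2)+cosφ1·cosφ2·sin²(Δλ/2)=0.4650307115; c=2·atan2(√a, √(1-a))=1.500800608; dist=6371·c=9561.601 ≈ 9561.6 km; running total=22151.4 km
Leg 2 bearing: y=sinΔλ·cosφ2=0.96547279, x=cosφ1·sinφ2-sinφ1·cosφ2·cosΔλ=-0.25094002; θ=atan2(y, x)=104.5696° ≈ 104.6°
Leg 3: φ1=-0.2099107, φ2=0.7619619, Δφ=0.9718726, Δλ=-0.0406260 rad; a=sin²(Δφ/2)+cosφ1·cosφ2·sin²(Δλ/2)=0.2184150126; c=2·atan2(√a, √(1-a))=0.972579361; dist=6371·c=6196.303 ≈ 6196.3 km; running total=28347.7 km
Leg 3 bearing: y=sinΔλ·cosφ2=-0.02938416, x=cosφ1·sinφ2-sinφ1·cosφ2·cosΔλ=0.82581847; θ=atan2(y, x)=-2.0378° <0 so +360° → 357.9622° ≈ 358.0°
Leg 4: φ1=0.7619619, φ2=-0.4569237, Δφ=-1.2188856, Δλ=1.8753458 rad; a=sin²(Δφ/2)+cosφ1·cosφ2·sin²(Δλ/2)=0.7496310824; c=2·atan2(√a, √(1-a))=2.093543333; dist=6371·c=13337.965 ≈ 13338.0 km; running total=41685.7 km
Leg 4 bearing: y=sinΔλ·cosφ2=0.85611690, x=cosφ1·sinφ2-sinφ1·cosφ2·cosΔλ=-0.13342092; θ=atan2(y, x)=98.8580° ≈ 98.9°
Leg 5: φ1=-0.4569237, φ2=0.6218626, Δφ=1.0787863, Δλ=1.9486601 rad; a=sin²(Δφ/2)+cosφ1·cosφ2·sin²(Δλ/2)=0.7630608431; c=2·atan2(√a, √(1-a))=2.124829898; dist=6371·c=13537.291 ≈ 13537.3 km; running total=55223.0 km
Leg 5 bearing: y=sinΔλ·cosφ2=0.75545613, x=cosφ1·sinφ2-sinφ1·cosφ2·cosΔλ=0.39048945; θ=atan2(y, x)=62.6659° ≈ 62.7°
Leg 6: φ1=0.6218626, φ2=0.0242793, Δφ=-0.5975833, Δλ=-0.6262800 rad; a=sin²(Δφ/2)+cosφ1·cosφ2·sin²(Δλ/2)=0.1637571033; c=2·atan2(√a, √(1-a))=0.833233962; dist=6371·c=5308.534 ≈ 5308.5 km; running total=60531.5 km
Leg 6 bearing: y=sinΔλ·cosφ2=-0.58596207, x=cosφ1·sinφ2-sinφ1·cosφ2·cosΔλ=-0.45211870; θ=atan2(y, x)=-127.6532° <0 so +360° → 232.3468° ≈ 232.3°
Leg 7: φ1=0.0242793, φ2=0.8983873, Δφ=0.8741080, Δλ=-1.8133343 rad; a=sin²(Δφ/2)+cosφ1·cosφ2·sin²(Δλ/2)=0.5652784839; c=2·atan2(√a, √(1-a))=1.701727062; dist=6371·c=10841.703 ≈ 10841.7 km; running total=71373.2 km
Leg 7 bearing: y=sinΔλ·cosφ2=-0.60464194, x=cosφ1·sinφ2-sinφ1·cosφ2·cosΔλ=0.78572451; θ=atan2(y, x)=-37.5795° <0 so +360° → 322.4205° ≈ 322.4°

Leg 1: dist=12589.8 km, bearing=328.3°
Leg 2: dist=9561.6 km, bearing=104.6°
Leg 3: dist=6196.3 km, bearing=358.0°
Leg 4: dist=13338.0 km, bearing=98.9°
Leg 5: dist=13537.3 km, bearing=62.7°
Leg 6: dist=5308.5 km, bearing=232.3°
Leg 7: dist=10841.7 km, bearing=322.4°
Total: 71373.2 km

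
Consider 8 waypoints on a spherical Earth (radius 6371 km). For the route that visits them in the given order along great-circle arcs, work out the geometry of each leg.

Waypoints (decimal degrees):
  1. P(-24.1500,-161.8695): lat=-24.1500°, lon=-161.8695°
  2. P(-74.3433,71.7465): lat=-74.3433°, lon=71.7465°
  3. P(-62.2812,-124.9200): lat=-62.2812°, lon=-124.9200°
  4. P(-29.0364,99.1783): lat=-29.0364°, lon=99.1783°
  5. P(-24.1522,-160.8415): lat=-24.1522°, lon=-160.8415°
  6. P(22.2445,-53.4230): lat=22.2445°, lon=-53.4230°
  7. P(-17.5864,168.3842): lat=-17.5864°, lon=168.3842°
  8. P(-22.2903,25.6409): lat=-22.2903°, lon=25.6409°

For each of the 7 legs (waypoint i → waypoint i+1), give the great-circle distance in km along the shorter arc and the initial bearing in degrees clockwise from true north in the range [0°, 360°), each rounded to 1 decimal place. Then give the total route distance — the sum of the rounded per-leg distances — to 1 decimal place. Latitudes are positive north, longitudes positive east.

Leg 1: dist=8411.7 km, bearing=193.0°
Leg 2: dist=4774.0 km, bearing=168.7°
Leg 3: dist=9128.0 km, bearing=217.9°
Leg 4: dist=9622.9 km, bearing=115.8°
Leg 5: dist=12683.0 km, bearing=75.3°
Leg 6: dist=15627.2 km, bearing=269.0°
Leg 7: dist=14007.8 km, bearing=223.8°
Total: 74254.6 km

Leg 1: φ1=-0.4214970, φ2=-1.2975354, Δφ=-0.8760383, Δλ=4.0773684 rad; a=sin²(Δφ/2)+cosφ1·cosφ2·sin²(Δλ/2)=0.3760645565; c=2·atan2(√a, √(1-a))=1.320314388; dist=6371·c=8411.723 ≈ 8411.7 km; running total=8411.7 km
Leg 1 bearing: y=sinΔλ·cosφ2=-0.21726369, x=cosφ1·sinφ2-sinφ1·cosφ2·cosΔλ=-0.94411679; θ=atan2(y, x)=-167.0405° <0 so +360° → 192.9595° ≈ 193.0°
Leg 2: φ1=-1.2975354, φ2=-1.0870120, Δφ=0.2105234, Δλ=-3.4324780 rad; a=sin²(Δφ/2)+cosφ1·cosφ2·sin²(Δλ/2)=0.1339291312; c=2·atan2(√a, √(1-a))=0.749335381; dist=6371·c=4774.016 ≈ 4774.0 km; running total=13185.7 km
Leg 2 bearing: y=sinΔλ·cosφ2=0.13340022, x=cosφ1·sinφ2-sinφ1·cosφ2·cosΔλ=-0.66796172; θ=atan2(y, x)=168.7059° ≈ 168.7°
Leg 3: φ1=-1.0870120, φ2=-0.5067808, Δφ=0.5802312, Δλ=3.9112532 rad; a=sin²(Δφ/2)+cosφ1·cosφ2·sin²(Δλ/2)=0.4311920890; c=2·atan2(√a, √(1-a))=1.432742397; dist=6371·c=9128.002 ≈ 9128.0 km; running total=22313.7 km
Leg 3 bearing: y=sinΔλ·cosφ2=-0.60842595, x=cosφ1·sinφ2-sinφ1·cosφ2·cosΔλ=-0.78158796; θ=atan2(y, x)=-142.1011° <0 so +360° → 217.8989° ≈ 217.9°
Leg 4: φ1=-0.5067808, φ2=-0.4215354, Δφ=0.0852454, Δλ=-4.5382016 rad; a=sin²(Δφ/2)+cosφ1·cosφ2·sin²(Δλ/2)=0.4698339297; c=2·atan2(√a, √(1-a))=1.510427525; dist=6371·c=9622.934 ≈ 9622.9 km; running total=31936.6 km
Leg 4 bearing: y=sinΔλ·cosφ2=0.89865414, x=cosφ1·sinφ2-sinφ1·cosφ2·cosΔλ=-0.43448909; θ=atan2(y, x)=115.8032° ≈ 115.8°
Leg 5: φ1=-0.4215354, φ2=0.3882398, Δφ=0.8097752, Δλ=1.8748065 rad; a=sin²(Δφ/2)+cosφ1·cosφ2·sin²(Δλ/2)=0.7038542003; c=2·atan2(√a, √(1-a))=1.990739321; dist=6371·c=12683.000 ≈ 12683.0 km; running total=44619.6 km
Leg 5 bearing: y=sinΔλ·cosφ2=0.88313334, x=cosφ1·sinφ2-sinφ1·cosφ2·cosΔλ=0.23205466; θ=atan2(y, x)=75.2776° ≈ 75.3°
Leg 6: φ1=0.3882398, φ2=-0.3069406, Δφ=-0.6951803, Δλ=3.8712659 rad; a=sin²(Δφ/2)+cosφ1·cosφ2·sin²(Δλ/2)=0.8860260621; c=2·atan2(√a, √(1-a))=2.452860025; dist=6371·c=15627.171 ≈ 15627.2 km; running total=60246.8 km
Leg 6 bearing: y=sinΔλ·cosφ2=-0.63546965, x=cosφ1·sinφ2-sinφ1·cosφ2·cosΔλ=-0.01066984; θ=atan2(y, x)=-90.9619° <0 so +360° → 269.0381° ≈ 269.0°
Leg 7: φ1=-0.3069406, φ2=-0.3890391, Δφ=-0.0820985, Δλ=-2.4913406 rad; a=sin²(Δφ/2)+cosφ1·cosφ2·sin²(Δλ/2)=0.7937156907; c=2·atan2(√a, √(1-a))=2.198677518; dist=6371·c=14007.774 ≈ 14007.8 km; running total=74254.6 km
Leg 7 bearing: y=sinΔλ·cosφ2=-0.56014888, x=cosφ1·sinφ2-sinφ1·cosφ2·cosΔλ=-0.58408698; θ=atan2(y, x)=-136.1985° <0 so +360° → 223.8015° ≈ 223.8°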